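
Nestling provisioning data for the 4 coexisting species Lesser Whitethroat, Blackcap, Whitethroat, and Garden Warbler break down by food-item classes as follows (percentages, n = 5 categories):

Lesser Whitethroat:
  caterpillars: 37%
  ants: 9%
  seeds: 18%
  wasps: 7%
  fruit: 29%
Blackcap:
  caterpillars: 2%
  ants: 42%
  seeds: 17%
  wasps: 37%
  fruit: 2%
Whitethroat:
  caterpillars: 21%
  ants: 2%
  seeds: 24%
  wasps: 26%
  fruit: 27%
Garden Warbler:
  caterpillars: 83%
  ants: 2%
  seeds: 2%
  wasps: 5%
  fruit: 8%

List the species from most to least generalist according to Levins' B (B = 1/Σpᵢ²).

Convert percentages to proportions (divide by 100).
Σp_Lessᵢ² = 0.37² + 0.09² + 0.18² + 0.07² + 0.29² = 0.1369 + 0.0081 + 0.0324 + 0.0049 + 0.0841 = 0.2664
B_Less = 1 / 0.2664 = 3.7538
Σp_Blacᵢ² = 0.02² + 0.42² + 0.17² + 0.37² + 0.02² = 0.0004 + 0.1764 + 0.0289 + 0.1369 + 0.0004 = 0.3430
B_Blac = 1 / 0.3430 = 2.9155
Σp_Whitᵢ² = 0.21² + 0.02² + 0.24² + 0.26² + 0.27² = 0.0441 + 0.0004 + 0.0576 + 0.0676 + 0.0729 = 0.2426
B_Whit = 1 / 0.2426 = 4.1220
Σp_Gardᵢ² = 0.83² + 0.02² + 0.02² + 0.05² + 0.08² = 0.6889 + 0.0004 + 0.0004 + 0.0025 + 0.0064 = 0.6986
B_Gard = 1 / 0.6986 = 1.4314
Ranking by B (broadest → narrowest): Whitethroat (4.12) > Lesser Whitethroat (3.75) > Blackcap (2.92) > Garden Warbler (1.43)

Whitethroat > Lesser Whitethroat > Blackcap > Garden Warbler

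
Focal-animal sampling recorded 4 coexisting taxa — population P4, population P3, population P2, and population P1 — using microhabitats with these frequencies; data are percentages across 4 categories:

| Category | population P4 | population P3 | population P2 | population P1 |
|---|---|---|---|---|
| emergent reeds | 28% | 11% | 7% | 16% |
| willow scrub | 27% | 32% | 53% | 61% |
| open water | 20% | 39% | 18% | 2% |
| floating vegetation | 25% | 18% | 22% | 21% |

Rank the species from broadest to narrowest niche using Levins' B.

population P4 > population P3 > population P2 > population P1

Convert percentages to proportions (divide by 100).
Σp_P4ᵢ² = 0.28² + 0.27² + 0.20² + 0.25² = 0.0784 + 0.0729 + 0.0400 + 0.0625 = 0.2538
B_P4 = 1 / 0.2538 = 3.9401
Σp_P3ᵢ² = 0.11² + 0.32² + 0.39² + 0.18² = 0.0121 + 0.1024 + 0.1521 + 0.0324 = 0.2990
B_P3 = 1 / 0.2990 = 3.3445
Σp_P2ᵢ² = 0.07² + 0.53² + 0.18² + 0.22² = 0.0049 + 0.2809 + 0.0324 + 0.0484 = 0.3666
B_P2 = 1 / 0.3666 = 2.7278
Σp_P1ᵢ² = 0.16² + 0.61² + 0.02² + 0.21² = 0.0256 + 0.3721 + 0.0004 + 0.0441 = 0.4422
B_P1 = 1 / 0.4422 = 2.2614
Ranking by B (broadest → narrowest): population P4 (3.94) > population P3 (3.34) > population P2 (2.73) > population P1 (2.26)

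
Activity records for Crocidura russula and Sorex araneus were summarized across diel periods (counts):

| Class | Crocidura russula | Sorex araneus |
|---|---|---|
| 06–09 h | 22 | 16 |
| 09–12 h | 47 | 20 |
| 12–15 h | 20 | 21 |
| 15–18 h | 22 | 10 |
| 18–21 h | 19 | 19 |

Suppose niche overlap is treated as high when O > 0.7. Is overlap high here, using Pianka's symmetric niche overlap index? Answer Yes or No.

Yes

Proportions for Crocidura russula (n=130): 22/130=0.1692, 47/130=0.3615, 20/130=0.1538, 22/130=0.1692, 19/130=0.1462
Proportions for Sorex araneus (n=86): 16/86=0.1860, 20/86=0.2326, 21/86=0.2442, 10/86=0.1163, 19/86=0.2209
Σ p₁ᵢp₂ᵢ = 0.031471 + 0.084085 + 0.037558 + 0.019678 + 0.032296 = 0.205088
Σp_1ᵢ² = 0.1692² + 0.3615² + 0.1538² + 0.1692² + 0.1462² = 0.028629 + 0.130682 + 0.023654 + 0.028629 + 0.021374 = 0.232968
Σp_2ᵢ² = 0.1860² + 0.2326² + 0.2442² + 0.1163² + 0.2209² = 0.034596 + 0.054103 + 0.059634 + 0.013526 + 0.048797 = 0.210656
O = 0.205088 / √(0.232968 × 0.210656) = 0.205088 / 0.2215313 = 0.9258
O = 0.9258 > 0.7 → Yes.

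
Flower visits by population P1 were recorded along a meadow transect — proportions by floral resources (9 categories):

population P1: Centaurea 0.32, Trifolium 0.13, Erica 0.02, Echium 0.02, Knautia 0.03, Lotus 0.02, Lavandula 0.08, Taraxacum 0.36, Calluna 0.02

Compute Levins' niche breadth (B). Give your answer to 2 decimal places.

3.88

Σpᵢ² = 0.32² + 0.13² + 0.02² + 0.02² + 0.03² + 0.02² + 0.08² + 0.36² + 0.02² = 0.1024 + 0.0169 + 0.0004 + 0.0004 + 0.0009 + 0.0004 + 0.0064 + 0.1296 + 0.0004 = 0.2578
B = 1 / 0.2578 = 3.8790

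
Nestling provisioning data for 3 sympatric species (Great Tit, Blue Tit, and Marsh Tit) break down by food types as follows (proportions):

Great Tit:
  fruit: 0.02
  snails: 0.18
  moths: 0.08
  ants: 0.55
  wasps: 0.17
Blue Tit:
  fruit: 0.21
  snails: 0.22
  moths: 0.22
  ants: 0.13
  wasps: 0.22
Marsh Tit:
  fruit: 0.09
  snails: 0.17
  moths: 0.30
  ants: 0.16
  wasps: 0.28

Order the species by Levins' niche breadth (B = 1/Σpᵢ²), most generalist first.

Σp_Greaᵢ² = 0.02² + 0.18² + 0.08² + 0.55² + 0.17² = 0.0004 + 0.0324 + 0.0064 + 0.3025 + 0.0289 = 0.3706
B_Grea = 1 / 0.3706 = 2.6983
Σp_Blueᵢ² = 0.21² + 0.22² + 0.22² + 0.13² + 0.22² = 0.0441 + 0.0484 + 0.0484 + 0.0169 + 0.0484 = 0.2062
B_Blue = 1 / 0.2062 = 4.8497
Σp_Marsᵢ² = 0.09² + 0.17² + 0.30² + 0.16² + 0.28² = 0.0081 + 0.0289 + 0.0900 + 0.0256 + 0.0784 = 0.2310
B_Mars = 1 / 0.2310 = 4.3290
Ranking by B (broadest → narrowest): Blue Tit (4.85) > Marsh Tit (4.33) > Great Tit (2.70)

Blue Tit > Marsh Tit > Great Tit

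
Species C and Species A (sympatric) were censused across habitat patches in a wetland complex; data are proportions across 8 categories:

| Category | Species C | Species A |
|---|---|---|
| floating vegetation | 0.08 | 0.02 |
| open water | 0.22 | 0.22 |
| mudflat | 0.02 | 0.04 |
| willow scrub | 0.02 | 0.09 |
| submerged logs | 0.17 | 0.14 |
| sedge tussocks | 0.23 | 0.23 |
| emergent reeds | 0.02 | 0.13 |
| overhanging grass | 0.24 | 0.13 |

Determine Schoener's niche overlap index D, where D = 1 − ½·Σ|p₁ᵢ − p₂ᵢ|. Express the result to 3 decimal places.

0.800

Σ|p₁ᵢ − p₂ᵢ| = 0.06 + 0.00 + 0.02 + 0.07 + 0.03 + 0.00 + 0.11 + 0.11 = 0.40
D = 1 − ½ × 0.40 = 1 − 0.200 = 0.80000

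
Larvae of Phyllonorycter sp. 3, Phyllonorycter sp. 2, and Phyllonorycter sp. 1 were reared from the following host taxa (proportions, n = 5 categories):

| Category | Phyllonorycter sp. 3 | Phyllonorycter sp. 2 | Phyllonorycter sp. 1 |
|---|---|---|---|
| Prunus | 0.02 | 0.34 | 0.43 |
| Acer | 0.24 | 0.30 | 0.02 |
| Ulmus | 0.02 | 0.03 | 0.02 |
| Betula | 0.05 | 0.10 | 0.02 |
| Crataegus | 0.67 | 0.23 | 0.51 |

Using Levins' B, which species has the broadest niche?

Σp_3ᵢ² = 0.02² + 0.24² + 0.02² + 0.05² + 0.67² = 0.0004 + 0.0576 + 0.0004 + 0.0025 + 0.4489 = 0.5098
B_3 = 1 / 0.5098 = 1.9616
Σp_2ᵢ² = 0.34² + 0.30² + 0.03² + 0.10² + 0.23² = 0.1156 + 0.0900 + 0.0009 + 0.0100 + 0.0529 = 0.2694
B_2 = 1 / 0.2694 = 3.7120
Σp_1ᵢ² = 0.43² + 0.02² + 0.02² + 0.02² + 0.51² = 0.1849 + 0.0004 + 0.0004 + 0.0004 + 0.2601 = 0.4462
B_1 = 1 / 0.4462 = 2.2411
Highest B → broadest niche (most generalist): Phyllonorycter sp. 2 (B = 3.71).

Phyllonorycter sp. 2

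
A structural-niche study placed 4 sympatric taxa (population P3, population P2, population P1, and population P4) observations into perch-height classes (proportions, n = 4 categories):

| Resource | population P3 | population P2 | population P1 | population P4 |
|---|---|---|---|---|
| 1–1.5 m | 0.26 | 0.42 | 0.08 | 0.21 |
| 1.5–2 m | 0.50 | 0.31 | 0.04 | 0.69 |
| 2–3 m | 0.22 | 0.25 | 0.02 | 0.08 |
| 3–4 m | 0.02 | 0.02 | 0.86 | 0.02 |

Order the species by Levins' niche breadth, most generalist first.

Σp_P3ᵢ² = 0.26² + 0.50² + 0.22² + 0.02² = 0.0676 + 0.2500 + 0.0484 + 0.0004 = 0.3664
B_P3 = 1 / 0.3664 = 2.7293
Σp_P2ᵢ² = 0.42² + 0.31² + 0.25² + 0.02² = 0.1764 + 0.0961 + 0.0625 + 0.0004 = 0.3354
B_P2 = 1 / 0.3354 = 2.9815
Σp_P1ᵢ² = 0.08² + 0.04² + 0.02² + 0.86² = 0.0064 + 0.0016 + 0.0004 + 0.7396 = 0.7480
B_P1 = 1 / 0.7480 = 1.3369
Σp_P4ᵢ² = 0.21² + 0.69² + 0.08² + 0.02² = 0.0441 + 0.4761 + 0.0064 + 0.0004 = 0.5270
B_P4 = 1 / 0.5270 = 1.8975
Ranking by B (broadest → narrowest): population P2 (2.98) > population P3 (2.73) > population P4 (1.90) > population P1 (1.34)

population P2 > population P3 > population P4 > population P1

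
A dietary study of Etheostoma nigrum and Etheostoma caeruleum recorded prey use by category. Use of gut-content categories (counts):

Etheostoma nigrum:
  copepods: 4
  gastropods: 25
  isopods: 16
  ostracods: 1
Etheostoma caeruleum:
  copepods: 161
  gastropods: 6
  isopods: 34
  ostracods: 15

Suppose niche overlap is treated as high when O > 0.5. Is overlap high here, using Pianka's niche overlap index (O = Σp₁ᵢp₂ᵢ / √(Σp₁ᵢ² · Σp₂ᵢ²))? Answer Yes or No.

No

Proportions for Etheostoma nigrum (n=46): 4/46=0.0870, 25/46=0.5435, 16/46=0.3478, 1/46=0.0217
Proportions for Etheostoma caeruleum (n=216): 161/216=0.7454, 6/216=0.0278, 34/216=0.1574, 15/216=0.0694
Σ p₁ᵢp₂ᵢ = 0.064850 + 0.015109 + 0.054744 + 0.001506 = 0.136209
Σp_1ᵢ² = 0.0870² + 0.5435² + 0.3478² + 0.0217² = 0.007569 + 0.295392 + 0.120965 + 0.000471 = 0.424397
Σp_2ᵢ² = 0.7454² + 0.0278² + 0.1574² + 0.0694² = 0.555621 + 0.000773 + 0.024775 + 0.004816 = 0.585985
O = 0.136209 / √(0.424397 × 0.585985) = 0.136209 / 0.4986886 = 0.2731
O = 0.2731 < 0.5 → No.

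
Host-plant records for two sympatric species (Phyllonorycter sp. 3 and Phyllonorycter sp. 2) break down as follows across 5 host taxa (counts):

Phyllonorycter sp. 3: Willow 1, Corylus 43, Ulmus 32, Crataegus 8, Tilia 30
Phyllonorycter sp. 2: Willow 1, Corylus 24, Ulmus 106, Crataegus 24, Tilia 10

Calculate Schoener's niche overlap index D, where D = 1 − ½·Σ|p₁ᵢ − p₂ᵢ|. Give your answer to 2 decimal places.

Proportions for Phyllonorycter sp. 3 (n=114): 1/114=0.0088, 43/114=0.3772, 32/114=0.2807, 8/114=0.0702, 30/114=0.2632
Proportions for Phyllonorycter sp. 2 (n=165): 1/165=0.0061, 24/165=0.1455, 106/165=0.6424, 24/165=0.1455, 10/165=0.0606
Σ|p₁ᵢ − p₂ᵢ| = 0.0027 + 0.2317 + 0.3617 + 0.0753 + 0.2026 = 0.8740
D = 1 − ½ × 0.8740 = 1 − 0.43700 = 0.56300

0.56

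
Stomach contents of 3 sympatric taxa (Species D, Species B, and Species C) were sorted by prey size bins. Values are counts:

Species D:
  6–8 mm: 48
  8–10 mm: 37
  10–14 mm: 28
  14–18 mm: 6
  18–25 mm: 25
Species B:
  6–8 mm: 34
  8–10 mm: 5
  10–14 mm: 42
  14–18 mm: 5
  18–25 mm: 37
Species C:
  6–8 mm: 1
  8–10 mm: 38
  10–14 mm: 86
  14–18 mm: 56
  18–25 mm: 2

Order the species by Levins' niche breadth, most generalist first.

Species D > Species B > Species C

Proportions for Species D (n=144): 48/144=0.3333, 37/144=0.2569, 28/144=0.1944, 6/144=0.0417, 25/144=0.1736
Proportions for Species B (n=123): 34/123=0.2764, 5/123=0.0407, 42/123=0.3415, 5/123=0.0407, 37/123=0.3008
Proportions for Species C (n=183): 1/183=0.0055, 38/183=0.2077, 86/183=0.4699, 56/183=0.3060, 2/183=0.0109
Σp_Dᵢ² = 0.3333² + 0.2569² + 0.1944² + 0.0417² + 0.1736² = 0.111089 + 0.065998 + 0.037791 + 0.001739 + 0.030137 = 0.246754
B_D = 1 / 0.246754 = 4.0526
Σp_Bᵢ² = 0.2764² + 0.0407² + 0.3415² + 0.0407² + 0.3008² = 0.076397 + 0.001656 + 0.116622 + 0.001656 + 0.090481 = 0.286812
B_B = 1 / 0.286812 = 3.4866
Σp_Cᵢ² = 0.0055² + 0.2077² + 0.4699² + 0.3060² + 0.0109² = 0.000030 + 0.043139 + 0.220806 + 0.093636 + 0.000119 = 0.357730
B_C = 1 / 0.357730 = 2.7954
Ranking by B (broadest → narrowest): Species D (4.05) > Species B (3.49) > Species C (2.80)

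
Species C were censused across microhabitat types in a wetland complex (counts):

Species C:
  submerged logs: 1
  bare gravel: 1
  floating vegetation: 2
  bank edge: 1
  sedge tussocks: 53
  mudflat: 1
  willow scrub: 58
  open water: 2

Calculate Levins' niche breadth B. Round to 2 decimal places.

Proportions for Species C (n=119): 1/119=0.0084, 1/119=0.0084, 2/119=0.0168, 1/119=0.0084, 53/119=0.4454, 1/119=0.0084, 58/119=0.4874, 2/119=0.0168
Σpᵢ² = 0.0084² + 0.0084² + 0.0168² + 0.0084² + 0.4454² + 0.0084² + 0.4874² + 0.0168² = 0.000071 + 0.000071 + 0.000282 + 0.000071 + 0.198381 + 0.000071 + 0.237559 + 0.000282 = 0.436788
B = 1 / 0.436788 = 2.2894

2.29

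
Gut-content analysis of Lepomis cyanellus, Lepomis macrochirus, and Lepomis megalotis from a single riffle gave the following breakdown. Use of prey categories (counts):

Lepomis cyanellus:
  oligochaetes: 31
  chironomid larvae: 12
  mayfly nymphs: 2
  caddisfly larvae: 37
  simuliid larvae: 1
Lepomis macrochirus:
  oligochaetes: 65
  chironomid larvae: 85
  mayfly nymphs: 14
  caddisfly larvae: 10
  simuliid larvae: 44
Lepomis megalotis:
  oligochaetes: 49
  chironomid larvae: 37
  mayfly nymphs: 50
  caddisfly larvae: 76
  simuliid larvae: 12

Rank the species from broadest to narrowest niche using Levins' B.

Proportions for Lepomis cyanellus (n=83): 31/83=0.3735, 12/83=0.1446, 2/83=0.0241, 37/83=0.4458, 1/83=0.0120
Proportions for Lepomis macrochirus (n=218): 65/218=0.2982, 85/218=0.3899, 14/218=0.0642, 10/218=0.0459, 44/218=0.2018
Proportions for Lepomis megalotis (n=224): 49/224=0.2188, 37/224=0.1652, 50/224=0.2232, 76/224=0.3393, 12/224=0.0536
Σp_cyanᵢ² = 0.3735² + 0.1446² + 0.0241² + 0.4458² + 0.0120² = 0.139502 + 0.020909 + 0.000581 + 0.198738 + 0.000144 = 0.359874
B_cyan = 1 / 0.359874 = 2.7788
Σp_macrᵢ² = 0.2982² + 0.3899² + 0.0642² + 0.0459² + 0.2018² = 0.088923 + 0.152022 + 0.004122 + 0.002107 + 0.040723 = 0.287897
B_macr = 1 / 0.287897 = 3.4735
Σp_megaᵢ² = 0.2188² + 0.1652² + 0.2232² + 0.3393² + 0.0536² = 0.047873 + 0.027291 + 0.049818 + 0.115124 + 0.002873 = 0.242979
B_mega = 1 / 0.242979 = 4.1156
Ranking by B (broadest → narrowest): Lepomis megalotis (4.12) > Lepomis macrochirus (3.47) > Lepomis cyanellus (2.78)

Lepomis megalotis > Lepomis macrochirus > Lepomis cyanellus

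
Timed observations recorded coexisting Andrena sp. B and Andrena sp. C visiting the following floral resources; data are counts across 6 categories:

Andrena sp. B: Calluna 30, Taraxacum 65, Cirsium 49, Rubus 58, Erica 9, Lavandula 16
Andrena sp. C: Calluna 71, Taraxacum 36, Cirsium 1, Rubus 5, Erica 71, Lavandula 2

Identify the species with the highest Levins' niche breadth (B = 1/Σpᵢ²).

Andrena sp. B

Proportions for Andrena sp. B (n=227): 30/227=0.1322, 65/227=0.2863, 49/227=0.2159, 58/227=0.2555, 9/227=0.0396, 16/227=0.0705
Proportions for Andrena sp. C (n=186): 71/186=0.3817, 36/186=0.1935, 1/186=0.0054, 5/186=0.0269, 71/186=0.3817, 2/186=0.0108
Σp_Bᵢ² = 0.1322² + 0.2863² + 0.2159² + 0.2555² + 0.0396² + 0.0705² = 0.017477 + 0.081968 + 0.046613 + 0.065280 + 0.001568 + 0.004970 = 0.217876
B_B = 1 / 0.217876 = 4.5898
Σp_Cᵢ² = 0.3817² + 0.1935² + 0.0054² + 0.0269² + 0.3817² + 0.0108² = 0.145695 + 0.037442 + 0.000029 + 0.000724 + 0.145695 + 0.000117 = 0.329702
B_C = 1 / 0.329702 = 3.0330
Highest B → broadest niche (most generalist): Andrena sp. B (B = 4.59).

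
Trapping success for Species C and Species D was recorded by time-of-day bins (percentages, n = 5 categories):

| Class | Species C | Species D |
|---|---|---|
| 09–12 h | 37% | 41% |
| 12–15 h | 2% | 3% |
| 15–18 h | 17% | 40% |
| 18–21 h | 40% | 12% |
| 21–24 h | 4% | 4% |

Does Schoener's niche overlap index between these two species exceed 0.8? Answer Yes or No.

Convert percentages to proportions (divide by 100).
Σ|p₁ᵢ − p₂ᵢ| = 0.04 + 0.01 + 0.23 + 0.28 + 0.00 = 0.56
D = 1 − ½ × 0.56 = 1 − 0.280 = 0.7200
D = 0.7200 < 0.8 → No.

No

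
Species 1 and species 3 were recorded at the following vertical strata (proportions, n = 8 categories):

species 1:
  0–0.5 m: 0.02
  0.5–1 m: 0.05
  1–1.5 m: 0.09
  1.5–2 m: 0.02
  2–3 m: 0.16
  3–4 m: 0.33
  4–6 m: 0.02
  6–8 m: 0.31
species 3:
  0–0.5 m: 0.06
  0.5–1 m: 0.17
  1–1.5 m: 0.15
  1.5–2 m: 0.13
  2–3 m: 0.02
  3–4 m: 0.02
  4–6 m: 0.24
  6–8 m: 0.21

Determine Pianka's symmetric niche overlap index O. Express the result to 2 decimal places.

Σ p₁ᵢp₂ᵢ = 0.0012 + 0.0085 + 0.0135 + 0.0026 + 0.0032 + 0.0066 + 0.0048 + 0.0651 = 0.1055
Σp_1ᵢ² = 0.02² + 0.05² + 0.09² + 0.02² + 0.16² + 0.33² + 0.02² + 0.31² = 0.0004 + 0.0025 + 0.0081 + 0.0004 + 0.0256 + 0.1089 + 0.0004 + 0.0961 = 0.2424
Σp_2ᵢ² = 0.06² + 0.17² + 0.15² + 0.13² + 0.02² + 0.02² + 0.24² + 0.21² = 0.0036 + 0.0289 + 0.0225 + 0.0169 + 0.0004 + 0.0004 + 0.0576 + 0.0441 = 0.1744
O = 0.1055 / √(0.2424 × 0.1744) = 0.1055 / 0.20561 = 0.5131

0.51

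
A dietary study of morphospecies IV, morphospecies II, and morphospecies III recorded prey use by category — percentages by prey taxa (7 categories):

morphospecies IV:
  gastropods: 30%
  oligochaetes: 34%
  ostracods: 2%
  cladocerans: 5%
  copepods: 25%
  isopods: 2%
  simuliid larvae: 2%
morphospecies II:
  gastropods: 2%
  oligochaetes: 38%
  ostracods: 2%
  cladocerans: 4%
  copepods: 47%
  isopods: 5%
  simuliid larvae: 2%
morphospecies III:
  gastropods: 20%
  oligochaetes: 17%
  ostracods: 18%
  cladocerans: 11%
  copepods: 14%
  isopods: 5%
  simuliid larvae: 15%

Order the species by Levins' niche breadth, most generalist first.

morphospecies III > morphospecies IV > morphospecies II

Convert percentages to proportions (divide by 100).
Σp_IVᵢ² = 0.30² + 0.34² + 0.02² + 0.05² + 0.25² + 0.02² + 0.02² = 0.0900 + 0.1156 + 0.0004 + 0.0025 + 0.0625 + 0.0004 + 0.0004 = 0.2718
B_IV = 1 / 0.2718 = 3.6792
Σp_IIᵢ² = 0.02² + 0.38² + 0.02² + 0.04² + 0.47² + 0.05² + 0.02² = 0.0004 + 0.1444 + 0.0004 + 0.0016 + 0.2209 + 0.0025 + 0.0004 = 0.3706
B_II = 1 / 0.3706 = 2.6983
Σp_IIIᵢ² = 0.20² + 0.17² + 0.18² + 0.11² + 0.14² + 0.05² + 0.15² = 0.0400 + 0.0289 + 0.0324 + 0.0121 + 0.0196 + 0.0025 + 0.0225 = 0.1580
B_III = 1 / 0.1580 = 6.3291
Ranking by B (broadest → narrowest): morphospecies III (6.33) > morphospecies IV (3.68) > morphospecies II (2.70)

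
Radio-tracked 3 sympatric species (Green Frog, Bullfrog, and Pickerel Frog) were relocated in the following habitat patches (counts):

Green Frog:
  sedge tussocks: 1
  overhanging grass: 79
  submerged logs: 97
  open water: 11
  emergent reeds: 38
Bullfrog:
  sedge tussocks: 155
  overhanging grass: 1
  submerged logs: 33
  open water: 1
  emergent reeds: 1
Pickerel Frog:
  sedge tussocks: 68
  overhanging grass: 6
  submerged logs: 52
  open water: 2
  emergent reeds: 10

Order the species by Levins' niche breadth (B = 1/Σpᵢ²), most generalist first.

Green Frog > Pickerel Frog > Bullfrog

Proportions for Green Frog (n=226): 1/226=0.0044, 79/226=0.3496, 97/226=0.4292, 11/226=0.0487, 38/226=0.1681
Proportions for Bullfrog (n=191): 155/191=0.8115, 1/191=0.0052, 33/191=0.1728, 1/191=0.0052, 1/191=0.0052
Proportions for Pickerel Frog (n=138): 68/138=0.4928, 6/138=0.0435, 52/138=0.3768, 2/138=0.0145, 10/138=0.0725
Σp_Greeᵢ² = 0.0044² + 0.3496² + 0.4292² + 0.0487² + 0.1681² = 0.000019 + 0.122220 + 0.184213 + 0.002372 + 0.028258 = 0.337082
B_Gree = 1 / 0.337082 = 2.9666
Σp_Bullᵢ² = 0.8115² + 0.0052² + 0.1728² + 0.0052² + 0.0052² = 0.658532 + 0.000027 + 0.029860 + 0.000027 + 0.000027 = 0.688473
B_Bull = 1 / 0.688473 = 1.4525
Σp_Pickᵢ² = 0.4928² + 0.0435² + 0.3768² + 0.0145² + 0.0725² = 0.242852 + 0.001892 + 0.141978 + 0.000210 + 0.005256 = 0.392188
B_Pick = 1 / 0.392188 = 2.5498
Ranking by B (broadest → narrowest): Green Frog (2.97) > Pickerel Frog (2.55) > Bullfrog (1.45)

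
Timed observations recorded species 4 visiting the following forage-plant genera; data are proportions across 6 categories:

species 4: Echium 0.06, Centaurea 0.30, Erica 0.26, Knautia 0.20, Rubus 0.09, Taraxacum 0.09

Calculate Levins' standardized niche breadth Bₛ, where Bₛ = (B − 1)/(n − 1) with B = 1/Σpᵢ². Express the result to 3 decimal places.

0.720

Σpᵢ² = 0.06² + 0.30² + 0.26² + 0.20² + 0.09² + 0.09² = 0.0036 + 0.0900 + 0.0676 + 0.0400 + 0.0081 + 0.0081 = 0.2174
B = 1 / 0.2174 = 4.59982
Bₛ = (B − 1)/(n − 1) = (4.59982 − 1)/(6 − 1) = 3.59982/5 = 0.71996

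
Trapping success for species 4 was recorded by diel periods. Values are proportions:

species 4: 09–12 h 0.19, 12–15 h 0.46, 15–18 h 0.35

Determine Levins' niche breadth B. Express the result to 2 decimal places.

2.70

Σpᵢ² = 0.19² + 0.46² + 0.35² = 0.0361 + 0.2116 + 0.1225 = 0.3702
B = 1 / 0.3702 = 2.7012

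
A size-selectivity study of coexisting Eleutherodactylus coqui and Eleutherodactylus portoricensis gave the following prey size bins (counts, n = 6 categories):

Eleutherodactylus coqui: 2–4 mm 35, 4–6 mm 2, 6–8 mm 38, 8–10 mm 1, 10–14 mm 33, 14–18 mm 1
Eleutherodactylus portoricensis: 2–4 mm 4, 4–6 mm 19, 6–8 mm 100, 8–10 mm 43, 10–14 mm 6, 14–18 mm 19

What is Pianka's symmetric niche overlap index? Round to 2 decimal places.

0.61

Proportions for Eleutherodactylus coqui (n=110): 35/110=0.3182, 2/110=0.0182, 38/110=0.3455, 1/110=0.0091, 33/110=0.3000, 1/110=0.0091
Proportions for Eleutherodactylus portoricensis (n=191): 4/191=0.0209, 19/191=0.0995, 100/191=0.5236, 43/191=0.2251, 6/191=0.0314, 19/191=0.0995
Σ p₁ᵢp₂ᵢ = 0.006650 + 0.001811 + 0.180904 + 0.002048 + 0.009420 + 0.000905 = 0.201738
Σp_1ᵢ² = 0.3182² + 0.0182² + 0.3455² + 0.0091² + 0.3000² + 0.0091² = 0.101251 + 0.000331 + 0.119370 + 0.000083 + 0.090000 + 0.000083 = 0.311118
Σp_2ᵢ² = 0.0209² + 0.0995² + 0.5236² + 0.2251² + 0.0314² + 0.0995² = 0.000437 + 0.009900 + 0.274157 + 0.050670 + 0.000986 + 0.009900 = 0.346050
O = 0.201738 / √(0.311118 × 0.346050) = 0.201738 / 0.3281195 = 0.6148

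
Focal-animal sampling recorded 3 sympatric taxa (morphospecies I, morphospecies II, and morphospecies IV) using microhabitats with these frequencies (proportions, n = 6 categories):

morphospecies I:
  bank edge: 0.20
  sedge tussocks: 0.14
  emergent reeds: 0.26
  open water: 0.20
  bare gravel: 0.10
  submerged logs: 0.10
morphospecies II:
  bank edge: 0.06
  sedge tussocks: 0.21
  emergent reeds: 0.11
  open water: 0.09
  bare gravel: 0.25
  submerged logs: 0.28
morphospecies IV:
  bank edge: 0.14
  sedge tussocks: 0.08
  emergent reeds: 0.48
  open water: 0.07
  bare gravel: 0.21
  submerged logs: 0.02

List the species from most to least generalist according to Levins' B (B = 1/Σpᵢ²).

Σp_Iᵢ² = 0.20² + 0.14² + 0.26² + 0.20² + 0.10² + 0.10² = 0.0400 + 0.0196 + 0.0676 + 0.0400 + 0.0100 + 0.0100 = 0.1872
B_I = 1 / 0.1872 = 5.3419
Σp_IIᵢ² = 0.06² + 0.21² + 0.11² + 0.09² + 0.25² + 0.28² = 0.0036 + 0.0441 + 0.0121 + 0.0081 + 0.0625 + 0.0784 = 0.2088
B_II = 1 / 0.2088 = 4.7893
Σp_IVᵢ² = 0.14² + 0.08² + 0.48² + 0.07² + 0.21² + 0.02² = 0.0196 + 0.0064 + 0.2304 + 0.0049 + 0.0441 + 0.0004 = 0.3058
B_IV = 1 / 0.3058 = 3.2701
Ranking by B (broadest → narrowest): morphospecies I (5.34) > morphospecies II (4.79) > morphospecies IV (3.27)

morphospecies I > morphospecies II > morphospecies IV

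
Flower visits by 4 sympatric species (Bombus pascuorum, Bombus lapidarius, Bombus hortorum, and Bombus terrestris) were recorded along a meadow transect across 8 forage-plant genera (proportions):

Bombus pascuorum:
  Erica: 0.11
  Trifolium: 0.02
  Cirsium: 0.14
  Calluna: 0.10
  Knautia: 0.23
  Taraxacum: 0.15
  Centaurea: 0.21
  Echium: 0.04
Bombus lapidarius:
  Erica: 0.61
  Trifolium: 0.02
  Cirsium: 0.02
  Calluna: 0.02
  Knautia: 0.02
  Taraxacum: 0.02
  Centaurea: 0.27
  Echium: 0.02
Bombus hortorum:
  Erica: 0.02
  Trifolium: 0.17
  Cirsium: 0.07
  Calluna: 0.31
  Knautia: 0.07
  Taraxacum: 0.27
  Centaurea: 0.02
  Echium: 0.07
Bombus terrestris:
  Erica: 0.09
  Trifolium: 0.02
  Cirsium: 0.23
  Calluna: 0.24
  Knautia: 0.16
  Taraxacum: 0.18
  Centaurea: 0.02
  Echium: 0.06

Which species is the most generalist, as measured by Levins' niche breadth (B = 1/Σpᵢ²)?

Σp_pascᵢ² = 0.11² + 0.02² + 0.14² + 0.10² + 0.23² + 0.15² + 0.21² + 0.04² = 0.0121 + 0.0004 + 0.0196 + 0.0100 + 0.0529 + 0.0225 + 0.0441 + 0.0016 = 0.1632
B_pasc = 1 / 0.1632 = 6.1275
Σp_lapiᵢ² = 0.61² + 0.02² + 0.02² + 0.02² + 0.02² + 0.02² + 0.27² + 0.02² = 0.3721 + 0.0004 + 0.0004 + 0.0004 + 0.0004 + 0.0004 + 0.0729 + 0.0004 = 0.4474
B_lapi = 1 / 0.4474 = 2.2351
Σp_hortᵢ² = 0.02² + 0.17² + 0.07² + 0.31² + 0.07² + 0.27² + 0.02² + 0.07² = 0.0004 + 0.0289 + 0.0049 + 0.0961 + 0.0049 + 0.0729 + 0.0004 + 0.0049 = 0.2134
B_hort = 1 / 0.2134 = 4.6860
Σp_terrᵢ² = 0.09² + 0.02² + 0.23² + 0.24² + 0.16² + 0.18² + 0.02² + 0.06² = 0.0081 + 0.0004 + 0.0529 + 0.0576 + 0.0256 + 0.0324 + 0.0004 + 0.0036 = 0.1810
B_terr = 1 / 0.1810 = 5.5249
Highest B → broadest niche (most generalist): Bombus pascuorum (B = 6.13).

Bombus pascuorum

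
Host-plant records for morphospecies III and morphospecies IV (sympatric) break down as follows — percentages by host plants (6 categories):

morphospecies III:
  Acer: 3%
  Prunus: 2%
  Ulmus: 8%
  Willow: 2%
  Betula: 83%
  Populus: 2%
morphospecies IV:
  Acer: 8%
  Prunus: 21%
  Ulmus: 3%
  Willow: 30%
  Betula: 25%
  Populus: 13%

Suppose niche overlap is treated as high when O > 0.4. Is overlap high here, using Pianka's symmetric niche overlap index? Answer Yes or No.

Yes

Convert percentages to proportions (divide by 100).
Σ p₁ᵢp₂ᵢ = 0.0024 + 0.0042 + 0.0024 + 0.0060 + 0.2075 + 0.0026 = 0.2251
Σp_1ᵢ² = 0.03² + 0.02² + 0.08² + 0.02² + 0.83² + 0.02² = 0.0009 + 0.0004 + 0.0064 + 0.0004 + 0.6889 + 0.0004 = 0.6974
Σp_2ᵢ² = 0.08² + 0.21² + 0.03² + 0.30² + 0.25² + 0.13² = 0.0064 + 0.0441 + 0.0009 + 0.0900 + 0.0625 + 0.0169 = 0.2208
O = 0.2251 / √(0.6974 × 0.2208) = 0.2251 / 0.39241 = 0.5736
O = 0.5736 > 0.4 → Yes.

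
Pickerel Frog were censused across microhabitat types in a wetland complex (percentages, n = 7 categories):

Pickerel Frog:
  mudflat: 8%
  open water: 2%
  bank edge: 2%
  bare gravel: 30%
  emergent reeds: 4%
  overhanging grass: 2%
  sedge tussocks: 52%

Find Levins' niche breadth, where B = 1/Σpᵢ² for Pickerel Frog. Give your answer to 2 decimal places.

2.71

Convert percentages to proportions (divide by 100).
Σpᵢ² = 0.08² + 0.02² + 0.02² + 0.30² + 0.04² + 0.02² + 0.52² = 0.0064 + 0.0004 + 0.0004 + 0.0900 + 0.0016 + 0.0004 + 0.2704 = 0.3696
B = 1 / 0.3696 = 2.7056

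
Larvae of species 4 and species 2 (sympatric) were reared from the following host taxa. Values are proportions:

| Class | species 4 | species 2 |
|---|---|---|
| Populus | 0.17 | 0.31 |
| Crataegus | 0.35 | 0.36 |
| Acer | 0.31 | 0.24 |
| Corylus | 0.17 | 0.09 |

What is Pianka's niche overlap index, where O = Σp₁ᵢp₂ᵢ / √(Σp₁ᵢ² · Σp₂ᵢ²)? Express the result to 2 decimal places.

0.95

Σ p₁ᵢp₂ᵢ = 0.0527 + 0.1260 + 0.0744 + 0.0153 = 0.2684
Σp_1ᵢ² = 0.17² + 0.35² + 0.31² + 0.17² = 0.0289 + 0.1225 + 0.0961 + 0.0289 = 0.2764
Σp_2ᵢ² = 0.31² + 0.36² + 0.24² + 0.09² = 0.0961 + 0.1296 + 0.0576 + 0.0081 = 0.2914
O = 0.2684 / √(0.2764 × 0.2914) = 0.2684 / 0.28380 = 0.9457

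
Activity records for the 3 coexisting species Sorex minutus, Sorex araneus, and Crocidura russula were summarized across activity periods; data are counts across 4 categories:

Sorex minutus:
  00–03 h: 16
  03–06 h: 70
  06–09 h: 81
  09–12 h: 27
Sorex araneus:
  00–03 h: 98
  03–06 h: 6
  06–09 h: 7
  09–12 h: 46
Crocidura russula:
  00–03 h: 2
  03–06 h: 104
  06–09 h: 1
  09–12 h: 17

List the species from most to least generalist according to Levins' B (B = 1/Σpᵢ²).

Sorex minutus > Sorex araneus > Crocidura russula

Proportions for Sorex minutus (n=194): 16/194=0.0825, 70/194=0.3608, 81/194=0.4175, 27/194=0.1392
Proportions for Sorex araneus (n=157): 98/157=0.6242, 6/157=0.0382, 7/157=0.0446, 46/157=0.2930
Proportions for Crocidura russula (n=124): 2/124=0.0161, 104/124=0.8387, 1/124=0.0081, 17/124=0.1371
Σp_minuᵢ² = 0.0825² + 0.3608² + 0.4175² + 0.1392² = 0.006806 + 0.130177 + 0.174306 + 0.019377 = 0.330666
B_minu = 1 / 0.330666 = 3.0242
Σp_aranᵢ² = 0.6242² + 0.0382² + 0.0446² + 0.2930² = 0.389626 + 0.001459 + 0.001989 + 0.085849 = 0.478923
B_aran = 1 / 0.478923 = 2.0880
Σp_russᵢ² = 0.0161² + 0.8387² + 0.0081² + 0.1371² = 0.000259 + 0.703418 + 0.000066 + 0.018796 = 0.722539
B_russ = 1 / 0.722539 = 1.3840
Ranking by B (broadest → narrowest): Sorex minutus (3.02) > Sorex araneus (2.09) > Crocidura russula (1.38)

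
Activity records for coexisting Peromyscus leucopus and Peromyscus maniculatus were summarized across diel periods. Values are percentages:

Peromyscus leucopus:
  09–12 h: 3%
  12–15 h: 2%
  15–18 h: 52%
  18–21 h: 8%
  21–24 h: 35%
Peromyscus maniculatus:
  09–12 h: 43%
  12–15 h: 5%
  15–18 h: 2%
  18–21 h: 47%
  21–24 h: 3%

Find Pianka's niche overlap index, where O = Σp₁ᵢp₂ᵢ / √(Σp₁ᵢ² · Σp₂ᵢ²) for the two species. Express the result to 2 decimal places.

Convert percentages to proportions (divide by 100).
Σ p₁ᵢp₂ᵢ = 0.0129 + 0.0010 + 0.0104 + 0.0376 + 0.0105 = 0.0724
Σp_1ᵢ² = 0.03² + 0.02² + 0.52² + 0.08² + 0.35² = 0.0009 + 0.0004 + 0.2704 + 0.0064 + 0.1225 = 0.4006
Σp_2ᵢ² = 0.43² + 0.05² + 0.02² + 0.47² + 0.03² = 0.1849 + 0.0025 + 0.0004 + 0.2209 + 0.0009 = 0.4096
O = 0.0724 / √(0.4006 × 0.4096) = 0.0724 / 0.40508 = 0.1787

0.18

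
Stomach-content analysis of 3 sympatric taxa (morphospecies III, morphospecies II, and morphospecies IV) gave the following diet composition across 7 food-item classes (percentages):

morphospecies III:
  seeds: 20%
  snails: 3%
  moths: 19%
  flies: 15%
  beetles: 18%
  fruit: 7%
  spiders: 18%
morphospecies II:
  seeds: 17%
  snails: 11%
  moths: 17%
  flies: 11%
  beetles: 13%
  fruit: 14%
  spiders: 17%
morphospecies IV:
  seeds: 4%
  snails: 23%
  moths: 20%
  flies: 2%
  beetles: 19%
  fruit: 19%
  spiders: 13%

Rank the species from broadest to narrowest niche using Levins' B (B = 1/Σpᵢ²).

Convert percentages to proportions (divide by 100).
Σp_IIIᵢ² = 0.20² + 0.03² + 0.19² + 0.15² + 0.18² + 0.07² + 0.18² = 0.0400 + 0.0009 + 0.0361 + 0.0225 + 0.0324 + 0.0049 + 0.0324 = 0.1692
B_III = 1 / 0.1692 = 5.9102
Σp_IIᵢ² = 0.17² + 0.11² + 0.17² + 0.11² + 0.13² + 0.14² + 0.17² = 0.0289 + 0.0121 + 0.0289 + 0.0121 + 0.0169 + 0.0196 + 0.0289 = 0.1474
B_II = 1 / 0.1474 = 6.7843
Σp_IVᵢ² = 0.04² + 0.23² + 0.20² + 0.02² + 0.19² + 0.19² + 0.13² = 0.0016 + 0.0529 + 0.0400 + 0.0004 + 0.0361 + 0.0361 + 0.0169 = 0.1840
B_IV = 1 / 0.1840 = 5.4348
Ranking by B (broadest → narrowest): morphospecies II (6.78) > morphospecies III (5.91) > morphospecies IV (5.43)

morphospecies II > morphospecies III > morphospecies IV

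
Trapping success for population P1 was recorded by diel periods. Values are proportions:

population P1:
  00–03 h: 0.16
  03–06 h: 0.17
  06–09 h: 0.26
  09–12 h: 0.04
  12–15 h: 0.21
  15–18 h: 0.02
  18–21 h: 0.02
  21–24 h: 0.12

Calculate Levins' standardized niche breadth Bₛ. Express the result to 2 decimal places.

0.64

Σpᵢ² = 0.16² + 0.17² + 0.26² + 0.04² + 0.21² + 0.02² + 0.02² + 0.12² = 0.0256 + 0.0289 + 0.0676 + 0.0016 + 0.0441 + 0.0004 + 0.0004 + 0.0144 = 0.1830
B = 1 / 0.1830 = 5.4645
Bₛ = (B − 1)/(n − 1) = (5.4645 − 1)/(8 − 1) = 4.4645/7 = 0.6378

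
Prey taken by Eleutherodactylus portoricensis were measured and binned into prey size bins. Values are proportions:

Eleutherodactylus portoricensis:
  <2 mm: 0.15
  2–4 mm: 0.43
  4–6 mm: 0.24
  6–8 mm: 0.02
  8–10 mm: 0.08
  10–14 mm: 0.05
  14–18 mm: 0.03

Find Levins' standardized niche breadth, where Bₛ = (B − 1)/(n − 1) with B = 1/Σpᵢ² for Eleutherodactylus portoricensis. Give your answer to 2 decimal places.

0.44

Σpᵢ² = 0.15² + 0.43² + 0.24² + 0.02² + 0.08² + 0.05² + 0.03² = 0.0225 + 0.1849 + 0.0576 + 0.0004 + 0.0064 + 0.0025 + 0.0009 = 0.2752
B = 1 / 0.2752 = 3.6337
Bₛ = (B − 1)/(n − 1) = (3.6337 − 1)/(7 − 1) = 2.6337/6 = 0.4390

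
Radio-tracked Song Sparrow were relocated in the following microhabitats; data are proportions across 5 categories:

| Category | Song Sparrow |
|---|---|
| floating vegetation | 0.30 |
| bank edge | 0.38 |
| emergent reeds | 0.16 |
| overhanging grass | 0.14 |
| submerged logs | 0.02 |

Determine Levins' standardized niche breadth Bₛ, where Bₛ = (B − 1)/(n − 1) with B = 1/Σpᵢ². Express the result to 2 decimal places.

0.64

Σpᵢ² = 0.30² + 0.38² + 0.16² + 0.14² + 0.02² = 0.0900 + 0.1444 + 0.0256 + 0.0196 + 0.0004 = 0.2800
B = 1 / 0.2800 = 3.5714
Bₛ = (B − 1)/(n − 1) = (3.5714 − 1)/(5 − 1) = 2.5714/4 = 0.6429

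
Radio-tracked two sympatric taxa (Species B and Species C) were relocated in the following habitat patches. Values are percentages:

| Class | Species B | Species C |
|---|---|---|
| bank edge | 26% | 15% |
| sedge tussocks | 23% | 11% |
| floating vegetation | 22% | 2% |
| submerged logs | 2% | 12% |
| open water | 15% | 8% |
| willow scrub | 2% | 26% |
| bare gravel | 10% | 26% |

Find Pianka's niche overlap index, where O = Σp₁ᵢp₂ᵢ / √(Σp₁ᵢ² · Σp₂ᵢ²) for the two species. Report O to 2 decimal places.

0.58

Convert percentages to proportions (divide by 100).
Σ p₁ᵢp₂ᵢ = 0.0390 + 0.0253 + 0.0044 + 0.0024 + 0.0120 + 0.0052 + 0.0260 = 0.1143
Σp_1ᵢ² = 0.26² + 0.23² + 0.22² + 0.02² + 0.15² + 0.02² + 0.10² = 0.0676 + 0.0529 + 0.0484 + 0.0004 + 0.0225 + 0.0004 + 0.0100 = 0.2022
Σp_2ᵢ² = 0.15² + 0.11² + 0.02² + 0.12² + 0.08² + 0.26² + 0.26² = 0.0225 + 0.0121 + 0.0004 + 0.0144 + 0.0064 + 0.0676 + 0.0676 = 0.1910
O = 0.1143 / √(0.2022 × 0.1910) = 0.1143 / 0.19652 = 0.5816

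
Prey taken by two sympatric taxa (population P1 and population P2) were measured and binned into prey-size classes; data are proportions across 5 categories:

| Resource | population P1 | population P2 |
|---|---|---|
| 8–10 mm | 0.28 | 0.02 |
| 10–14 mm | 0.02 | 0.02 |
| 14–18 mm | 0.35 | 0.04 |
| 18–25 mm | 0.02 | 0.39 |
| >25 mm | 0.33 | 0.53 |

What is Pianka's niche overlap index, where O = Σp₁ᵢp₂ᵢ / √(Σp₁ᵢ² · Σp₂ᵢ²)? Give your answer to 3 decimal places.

0.551

Σ p₁ᵢp₂ᵢ = 0.0056 + 0.0004 + 0.0140 + 0.0078 + 0.1749 = 0.2027
Σp_1ᵢ² = 0.28² + 0.02² + 0.35² + 0.02² + 0.33² = 0.0784 + 0.0004 + 0.1225 + 0.0004 + 0.1089 = 0.3106
Σp_2ᵢ² = 0.02² + 0.02² + 0.04² + 0.39² + 0.53² = 0.0004 + 0.0004 + 0.0016 + 0.1521 + 0.2809 = 0.4354
O = 0.2027 / √(0.3106 × 0.4354) = 0.2027 / 0.367743 = 0.55120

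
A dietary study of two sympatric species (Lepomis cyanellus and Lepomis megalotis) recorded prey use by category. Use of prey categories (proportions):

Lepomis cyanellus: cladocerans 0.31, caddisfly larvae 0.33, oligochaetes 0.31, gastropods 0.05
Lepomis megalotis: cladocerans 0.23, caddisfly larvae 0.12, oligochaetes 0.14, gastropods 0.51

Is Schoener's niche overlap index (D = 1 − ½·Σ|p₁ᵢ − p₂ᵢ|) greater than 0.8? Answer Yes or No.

Σ|p₁ᵢ − p₂ᵢ| = 0.08 + 0.21 + 0.17 + 0.46 = 0.92
D = 1 − ½ × 0.92 = 1 − 0.460 = 0.5400
D = 0.5400 < 0.8 → No.

No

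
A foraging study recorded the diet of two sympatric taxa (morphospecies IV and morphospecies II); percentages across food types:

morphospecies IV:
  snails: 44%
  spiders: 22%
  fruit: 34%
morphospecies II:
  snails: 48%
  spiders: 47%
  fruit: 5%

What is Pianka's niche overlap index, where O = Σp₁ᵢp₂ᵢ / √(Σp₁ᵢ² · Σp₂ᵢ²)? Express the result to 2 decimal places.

Convert percentages to proportions (divide by 100).
Σ p₁ᵢp₂ᵢ = 0.2112 + 0.1034 + 0.0170 = 0.3316
Σp_1ᵢ² = 0.44² + 0.22² + 0.34² = 0.1936 + 0.0484 + 0.1156 = 0.3576
Σp_2ᵢ² = 0.48² + 0.47² + 0.05² = 0.2304 + 0.2209 + 0.0025 = 0.4538
O = 0.3316 / √(0.3576 × 0.4538) = 0.3316 / 0.40284 = 0.8232

0.82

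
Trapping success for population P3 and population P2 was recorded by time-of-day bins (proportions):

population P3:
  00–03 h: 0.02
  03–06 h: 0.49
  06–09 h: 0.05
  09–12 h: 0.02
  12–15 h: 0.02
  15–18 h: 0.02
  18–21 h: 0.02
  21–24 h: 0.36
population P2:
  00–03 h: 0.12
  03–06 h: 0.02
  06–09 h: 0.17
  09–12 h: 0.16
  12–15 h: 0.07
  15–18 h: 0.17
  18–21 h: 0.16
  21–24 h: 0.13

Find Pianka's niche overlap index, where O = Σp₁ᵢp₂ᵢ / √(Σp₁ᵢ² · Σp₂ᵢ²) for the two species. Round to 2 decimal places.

Σ p₁ᵢp₂ᵢ = 0.0024 + 0.0098 + 0.0085 + 0.0032 + 0.0014 + 0.0034 + 0.0032 + 0.0468 = 0.0787
Σp_1ᵢ² = 0.02² + 0.49² + 0.05² + 0.02² + 0.02² + 0.02² + 0.02² + 0.36² = 0.0004 + 0.2401 + 0.0025 + 0.0004 + 0.0004 + 0.0004 + 0.0004 + 0.1296 = 0.3742
Σp_2ᵢ² = 0.12² + 0.02² + 0.17² + 0.16² + 0.07² + 0.17² + 0.16² + 0.13² = 0.0144 + 0.0004 + 0.0289 + 0.0256 + 0.0049 + 0.0289 + 0.0256 + 0.0169 = 0.1456
O = 0.0787 / √(0.3742 × 0.1456) = 0.0787 / 0.23342 = 0.3372

0.34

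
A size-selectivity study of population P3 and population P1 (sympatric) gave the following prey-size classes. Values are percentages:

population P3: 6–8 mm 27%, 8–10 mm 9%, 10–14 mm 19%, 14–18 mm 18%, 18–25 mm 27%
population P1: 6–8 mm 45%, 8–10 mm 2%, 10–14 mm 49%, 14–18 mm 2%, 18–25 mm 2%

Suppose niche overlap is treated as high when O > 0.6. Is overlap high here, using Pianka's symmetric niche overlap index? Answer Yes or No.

Convert percentages to proportions (divide by 100).
Σ p₁ᵢp₂ᵢ = 0.1215 + 0.0018 + 0.0931 + 0.0036 + 0.0054 = 0.2254
Σp_1ᵢ² = 0.27² + 0.09² + 0.19² + 0.18² + 0.27² = 0.0729 + 0.0081 + 0.0361 + 0.0324 + 0.0729 = 0.2224
Σp_2ᵢ² = 0.45² + 0.02² + 0.49² + 0.02² + 0.02² = 0.2025 + 0.0004 + 0.2401 + 0.0004 + 0.0004 = 0.4438
O = 0.2254 / √(0.2224 × 0.4438) = 0.2254 / 0.31417 = 0.7174
O = 0.7174 > 0.6 → Yes.

Yes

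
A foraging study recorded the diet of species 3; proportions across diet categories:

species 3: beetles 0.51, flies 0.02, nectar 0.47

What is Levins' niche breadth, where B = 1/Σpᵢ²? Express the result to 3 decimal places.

Σpᵢ² = 0.51² + 0.02² + 0.47² = 0.2601 + 0.0004 + 0.2209 = 0.4814
B = 1 / 0.4814 = 2.07727

2.077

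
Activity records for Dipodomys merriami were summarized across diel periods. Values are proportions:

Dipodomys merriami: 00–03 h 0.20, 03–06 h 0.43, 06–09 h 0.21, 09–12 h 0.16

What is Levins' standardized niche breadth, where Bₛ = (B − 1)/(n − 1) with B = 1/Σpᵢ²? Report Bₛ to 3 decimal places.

0.798

Σpᵢ² = 0.20² + 0.43² + 0.21² + 0.16² = 0.0400 + 0.1849 + 0.0441 + 0.0256 = 0.2946
B = 1 / 0.2946 = 3.39443
Bₛ = (B − 1)/(n − 1) = (3.39443 − 1)/(4 − 1) = 2.39443/3 = 0.79814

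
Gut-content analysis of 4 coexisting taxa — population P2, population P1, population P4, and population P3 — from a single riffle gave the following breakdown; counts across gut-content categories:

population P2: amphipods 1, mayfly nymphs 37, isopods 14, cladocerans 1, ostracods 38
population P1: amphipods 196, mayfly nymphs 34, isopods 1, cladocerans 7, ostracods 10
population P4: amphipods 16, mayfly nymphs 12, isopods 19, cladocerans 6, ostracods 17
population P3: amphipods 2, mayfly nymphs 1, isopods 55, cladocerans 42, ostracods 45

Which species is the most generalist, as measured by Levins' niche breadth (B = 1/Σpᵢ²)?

population P4

Proportions for population P2 (n=91): 1/91=0.0110, 37/91=0.4066, 14/91=0.1538, 1/91=0.0110, 38/91=0.4176
Proportions for population P1 (n=248): 196/248=0.7903, 34/248=0.1371, 1/248=0.0040, 7/248=0.0282, 10/248=0.0403
Proportions for population P4 (n=70): 16/70=0.2286, 12/70=0.1714, 19/70=0.2714, 6/70=0.0857, 17/70=0.2429
Proportions for population P3 (n=145): 2/145=0.0138, 1/145=0.0069, 55/145=0.3793, 42/145=0.2897, 45/145=0.3103
Σp_P2ᵢ² = 0.0110² + 0.4066² + 0.1538² + 0.0110² + 0.4176² = 0.000121 + 0.165324 + 0.023654 + 0.000121 + 0.174390 = 0.363610
B_P2 = 1 / 0.363610 = 2.7502
Σp_P1ᵢ² = 0.7903² + 0.1371² + 0.0040² + 0.0282² + 0.0403² = 0.624574 + 0.018796 + 0.000016 + 0.000795 + 0.001624 = 0.645805
B_P1 = 1 / 0.645805 = 1.5485
Σp_P4ᵢ² = 0.2286² + 0.1714² + 0.2714² + 0.0857² + 0.2429² = 0.052258 + 0.029378 + 0.073658 + 0.007344 + 0.059000 = 0.221638
B_P4 = 1 / 0.221638 = 4.5119
Σp_P3ᵢ² = 0.0138² + 0.0069² + 0.3793² + 0.2897² + 0.3103² = 0.000190 + 0.000048 + 0.143868 + 0.083926 + 0.096286 = 0.324318
B_P3 = 1 / 0.324318 = 3.0834
Highest B → broadest niche (most generalist): population P4 (B = 4.51).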